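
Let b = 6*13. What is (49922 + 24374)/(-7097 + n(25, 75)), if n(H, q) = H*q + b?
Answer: -9287/643 ≈ -14.443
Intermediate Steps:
b = 78
n(H, q) = 78 + H*q (n(H, q) = H*q + 78 = 78 + H*q)
(49922 + 24374)/(-7097 + n(25, 75)) = (49922 + 24374)/(-7097 + (78 + 25*75)) = 74296/(-7097 + (78 + 1875)) = 74296/(-7097 + 1953) = 74296/(-5144) = 74296*(-1/5144) = -9287/643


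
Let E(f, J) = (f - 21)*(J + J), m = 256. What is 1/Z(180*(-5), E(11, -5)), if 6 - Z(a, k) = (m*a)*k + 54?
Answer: 1/23039952 ≈ 4.3403e-8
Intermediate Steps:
E(f, J) = 2*J*(-21 + f) (E(f, J) = (-21 + f)*(2*J) = 2*J*(-21 + f))
Z(a, k) = -48 - 256*a*k (Z(a, k) = 6 - ((256*a)*k + 54) = 6 - (256*a*k + 54) = 6 - (54 + 256*a*k) = 6 + (-54 - 256*a*k) = -48 - 256*a*k)
1/Z(180*(-5), E(11, -5)) = 1/(-48 - 256*180*(-5)*2*(-5)*(-21 + 11)) = 1/(-48 - 256*(-900)*2*(-5)*(-10)) = 1/(-48 - 256*(-900)*100) = 1/(-48 + 23040000) = 1/23039952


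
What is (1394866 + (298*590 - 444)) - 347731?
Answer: 1222511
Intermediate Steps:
(1394866 + (298*590 - 444)) - 347731 = (1394866 + (175820 - 444)) - 347731 = (1394866 + 175376) - 347731 = 1570242 - 347731 = 1222511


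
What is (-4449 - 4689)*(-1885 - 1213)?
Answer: 28309524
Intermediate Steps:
(-4449 - 4689)*(-1885 - 1213) = -9138*(-3098) = 28309524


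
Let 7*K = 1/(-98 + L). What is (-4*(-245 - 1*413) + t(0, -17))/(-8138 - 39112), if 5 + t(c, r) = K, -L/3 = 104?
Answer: -837721/15067500 ≈ -0.055598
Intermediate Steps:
L = -312 (L = -3*104 = -312)
K = -1/2870 (K = 1/(7*(-98 - 312)) = (⅐)/(-410) = (⅐)*(-1/410) = -1/2870 ≈ -0.00034843)
t(c, r) = -14351/2870 (t(c, r) = -5 - 1/2870 = -14351/2870)
(-4*(-245 - 1*413) + t(0, -17))/(-8138 - 39112) = (-4*(-245 - 1*413) - 14351/2870)/(-8138 - 39112) = (-4*(-245 - 413) - 14351/2870)/(-47250) = (-4*(-658) - 14351/2870)*(-1/47250) = (2632 - 14351/2870)*(-1/47250) = (7539489/2870)*(-1/47250) = -837721/15067500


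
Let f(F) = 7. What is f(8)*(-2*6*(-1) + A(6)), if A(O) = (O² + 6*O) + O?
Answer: 630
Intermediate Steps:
A(O) = O² + 7*O
f(8)*(-2*6*(-1) + A(6)) = 7*(-2*6*(-1) + 6*(7 + 6)) = 7*(-12*(-1) + 6*13) = 7*(12 + 78) = 7*90 = 630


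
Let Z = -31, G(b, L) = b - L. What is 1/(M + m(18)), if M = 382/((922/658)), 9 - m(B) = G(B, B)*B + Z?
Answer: 461/144118 ≈ 0.0031988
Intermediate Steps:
m(B) = 40 (m(B) = 9 - ((B - B)*B - 31) = 9 - (0*B - 31) = 9 - (0 - 31) = 9 - 1*(-31) = 9 + 31 = 40)
M = 125678/461 (M = 382/((922*(1/658))) = 382/(461/329) = 382*(329/461) = 125678/461 ≈ 272.62)
1/(M + m(18)) = 1/(125678/461 + 40) = 1/(144118/461) = 461/144118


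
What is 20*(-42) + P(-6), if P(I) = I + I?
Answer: -852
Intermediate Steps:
P(I) = 2*I
20*(-42) + P(-6) = 20*(-42) + 2*(-6) = -840 - 12 = -852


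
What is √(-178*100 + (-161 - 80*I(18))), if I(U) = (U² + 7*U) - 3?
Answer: 3*I*√5969 ≈ 231.78*I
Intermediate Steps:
I(U) = -3 + U² + 7*U
√(-178*100 + (-161 - 80*I(18))) = √(-178*100 + (-161 - 80*(-3 + 18² + 7*18))) = √(-17800 + (-161 - 80*(-3 + 324 + 126))) = √(-17800 + (-161 - 80*447)) = √(-17800 + (-161 - 35760)) = √(-17800 - 35921) = √(-53721) = 3*I*√5969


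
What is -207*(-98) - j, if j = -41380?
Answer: 61666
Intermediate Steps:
-207*(-98) - j = -207*(-98) - 1*(-41380) = 20286 + 41380 = 61666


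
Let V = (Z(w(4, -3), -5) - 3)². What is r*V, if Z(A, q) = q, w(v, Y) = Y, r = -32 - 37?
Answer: -4416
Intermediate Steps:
r = -69
V = 64 (V = (-5 - 3)² = (-8)² = 64)
r*V = -69*64 = -4416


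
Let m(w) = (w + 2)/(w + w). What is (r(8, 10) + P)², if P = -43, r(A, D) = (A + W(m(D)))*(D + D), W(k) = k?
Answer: 16641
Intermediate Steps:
m(w) = (2 + w)/(2*w) (m(w) = (2 + w)/((2*w)) = (2 + w)*(1/(2*w)) = (2 + w)/(2*w))
r(A, D) = 2*D*(A + (2 + D)/(2*D)) (r(A, D) = (A + (2 + D)/(2*D))*(D + D) = (A + (2 + D)/(2*D))*(2*D) = 2*D*(A + (2 + D)/(2*D)))
(r(8, 10) + P)² = ((2 + 10 + 2*8*10) - 43)² = ((2 + 10 + 160) - 43)² = (172 - 43)² = 129² = 16641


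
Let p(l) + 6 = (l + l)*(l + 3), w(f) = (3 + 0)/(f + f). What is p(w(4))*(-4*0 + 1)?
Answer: -111/32 ≈ -3.4688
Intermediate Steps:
w(f) = 3/(2*f) (w(f) = 3/((2*f)) = 3*(1/(2*f)) = 3/(2*f))
p(l) = -6 + 2*l*(3 + l) (p(l) = -6 + (l + l)*(l + 3) = -6 + (2*l)*(3 + l) = -6 + 2*l*(3 + l))
p(w(4))*(-4*0 + 1) = (-6 + 2*((3/2)/4)² + 6*((3/2)/4))*(-4*0 + 1) = (-6 + 2*((3/2)*(¼))² + 6*((3/2)*(¼)))*(0 + 1) = (-6 + 2*(3/8)² + 6*(3/8))*1 = (-6 + 2*(9/64) + 9/4)*1 = (-6 + 9/32 + 9/4)*1 = -111/32*1 = -111/32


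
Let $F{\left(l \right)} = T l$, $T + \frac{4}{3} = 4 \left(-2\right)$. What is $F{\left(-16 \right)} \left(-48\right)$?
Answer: $-7168$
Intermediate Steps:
$T = - \frac{28}{3}$ ($T = - \frac{4}{3} + 4 \left(-2\right) = - \frac{4}{3} - 8 = - \frac{28}{3} \approx -9.3333$)
$F{\left(l \right)} = - \frac{28 l}{3}$
$F{\left(-16 \right)} \left(-48\right) = \left(- \frac{28}{3}\right) \left(-16\right) \left(-48\right) = \frac{448}{3} \left(-48\right) = -7168$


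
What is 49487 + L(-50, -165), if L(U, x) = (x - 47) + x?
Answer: 49110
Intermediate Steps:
L(U, x) = -47 + 2*x (L(U, x) = (-47 + x) + x = -47 + 2*x)
49487 + L(-50, -165) = 49487 + (-47 + 2*(-165)) = 49487 + (-47 - 330) = 49487 - 377 = 49110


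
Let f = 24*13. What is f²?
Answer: 97344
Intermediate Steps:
f = 312
f² = 312² = 97344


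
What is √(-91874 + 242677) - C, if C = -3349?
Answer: 3349 + √150803 ≈ 3737.3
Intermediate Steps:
√(-91874 + 242677) - C = √(-91874 + 242677) - 1*(-3349) = √150803 + 3349 = 3349 + √150803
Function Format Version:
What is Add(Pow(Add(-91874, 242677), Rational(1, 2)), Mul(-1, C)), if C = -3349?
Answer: Add(3349, Pow(150803, Rational(1, 2))) ≈ 3737.3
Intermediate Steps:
Add(Pow(Add(-91874, 242677), Rational(1, 2)), Mul(-1, C)) = Add(Pow(Add(-91874, 242677), Rational(1, 2)), Mul(-1, -3349)) = Add(Pow(150803, Rational(1, 2)), 3349) = Add(3349, Pow(150803, Rational(1, 2)))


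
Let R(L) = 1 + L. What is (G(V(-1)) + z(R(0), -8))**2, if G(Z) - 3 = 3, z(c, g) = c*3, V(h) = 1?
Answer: 81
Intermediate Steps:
z(c, g) = 3*c
G(Z) = 6 (G(Z) = 3 + 3 = 6)
(G(V(-1)) + z(R(0), -8))**2 = (6 + 3*(1 + 0))**2 = (6 + 3*1)**2 = (6 + 3)**2 = 9**2 = 81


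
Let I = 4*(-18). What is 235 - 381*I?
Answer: 27667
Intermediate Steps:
I = -72
235 - 381*I = 235 - 381*(-72) = 235 + 27432 = 27667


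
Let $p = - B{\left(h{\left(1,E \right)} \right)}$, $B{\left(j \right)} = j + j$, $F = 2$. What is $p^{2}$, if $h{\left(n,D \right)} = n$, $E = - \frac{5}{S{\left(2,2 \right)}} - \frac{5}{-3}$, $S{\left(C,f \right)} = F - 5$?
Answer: $4$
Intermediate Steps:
$S{\left(C,f \right)} = -3$ ($S{\left(C,f \right)} = 2 - 5 = -3$)
$E = \frac{10}{3}$ ($E = - \frac{5}{-3} - \frac{5}{-3} = \left(-5\right) \left(- \frac{1}{3}\right) - - \frac{5}{3} = \frac{5}{3} + \frac{5}{3} = \frac{10}{3} \approx 3.3333$)
$B{\left(j \right)} = 2 j$
$p = -2$ ($p = - 2 \cdot 1 = \left(-1\right) 2 = -2$)
$p^{2} = \left(-2\right)^{2} = 4$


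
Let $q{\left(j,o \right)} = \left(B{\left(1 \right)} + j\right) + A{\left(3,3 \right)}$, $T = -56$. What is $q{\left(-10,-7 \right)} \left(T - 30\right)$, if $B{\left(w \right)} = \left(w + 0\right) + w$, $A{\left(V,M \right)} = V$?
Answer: $430$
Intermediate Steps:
$B{\left(w \right)} = 2 w$ ($B{\left(w \right)} = w + w = 2 w$)
$q{\left(j,o \right)} = 5 + j$ ($q{\left(j,o \right)} = \left(2 \cdot 1 + j\right) + 3 = \left(2 + j\right) + 3 = 5 + j$)
$q{\left(-10,-7 \right)} \left(T - 30\right) = \left(5 - 10\right) \left(-56 - 30\right) = \left(-5\right) \left(-86\right) = 430$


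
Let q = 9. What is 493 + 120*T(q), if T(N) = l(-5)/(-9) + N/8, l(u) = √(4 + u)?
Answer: 628 - 40*I/3 ≈ 628.0 - 13.333*I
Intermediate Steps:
T(N) = -I/9 + N/8 (T(N) = √(4 - 5)/(-9) + N/8 = √(-1)*(-⅑) + N*(⅛) = I*(-⅑) + N/8 = -I/9 + N/8)
493 + 120*T(q) = 493 + 120*(-I/9 + (⅛)*9) = 493 + 120*(-I/9 + 9/8) = 493 + 120*(9/8 - I/9) = 493 + (135 - 40*I/3) = 628 - 40*I/3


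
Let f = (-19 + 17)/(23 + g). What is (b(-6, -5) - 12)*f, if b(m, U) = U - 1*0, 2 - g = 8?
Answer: 2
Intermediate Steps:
g = -6 (g = 2 - 1*8 = 2 - 8 = -6)
f = -2/17 (f = (-19 + 17)/(23 - 6) = -2/17 ≈ -0.11765)
b(m, U) = U (b(m, U) = U + 0 = U)
(b(-6, -5) - 12)*f = (-5 - 12)*(-2/17) = -17*(-2/17) = 2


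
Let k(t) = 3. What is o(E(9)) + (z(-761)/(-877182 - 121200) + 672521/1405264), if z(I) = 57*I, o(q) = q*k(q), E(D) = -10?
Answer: -984698083045/33404530544 ≈ -29.478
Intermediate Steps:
o(q) = 3*q (o(q) = q*3 = 3*q)
o(E(9)) + (z(-761)/(-877182 - 121200) + 672521/1405264) = 3*(-10) + ((57*(-761))/(-877182 - 121200) + 672521/1405264) = -30 + (-43377/(-998382) + 672521*(1/1405264)) = -30 + (-43377*(-1/998382) + 672521/1405264) = -30 + (14459/332794 + 672521/1405264) = -30 + 17437833275/33404530544 = -984698083045/33404530544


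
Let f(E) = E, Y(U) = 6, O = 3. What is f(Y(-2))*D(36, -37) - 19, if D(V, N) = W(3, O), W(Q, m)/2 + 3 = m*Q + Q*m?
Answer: 161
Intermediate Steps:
W(Q, m) = -6 + 4*Q*m (W(Q, m) = -6 + 2*(m*Q + Q*m) = -6 + 2*(Q*m + Q*m) = -6 + 2*(2*Q*m) = -6 + 4*Q*m)
D(V, N) = 30 (D(V, N) = -6 + 4*3*3 = -6 + 36 = 30)
f(Y(-2))*D(36, -37) - 19 = 6*30 - 19 = 180 - 19 = 161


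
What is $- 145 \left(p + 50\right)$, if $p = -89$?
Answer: $5655$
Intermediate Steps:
$- 145 \left(p + 50\right) = - 145 \left(-89 + 50\right) = \left(-145\right) \left(-39\right) = 5655$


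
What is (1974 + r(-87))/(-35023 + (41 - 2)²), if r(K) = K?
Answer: -1887/33502 ≈ -0.056325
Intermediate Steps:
(1974 + r(-87))/(-35023 + (41 - 2)²) = (1974 - 87)/(-35023 + (41 - 2)²) = 1887/(-35023 + 39²) = 1887/(-35023 + 1521) = 1887/(-33502) = 1887*(-1/33502) = -1887/33502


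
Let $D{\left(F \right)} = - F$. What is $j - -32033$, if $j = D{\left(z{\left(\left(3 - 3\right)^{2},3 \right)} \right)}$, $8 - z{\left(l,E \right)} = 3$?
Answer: $32028$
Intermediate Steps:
$z{\left(l,E \right)} = 5$ ($z{\left(l,E \right)} = 8 - 3 = 5$)
$j = -5$ ($j = \left(-1\right) 5 = -5$)
$j - -32033 = -5 - -32033 = -5 + 32033 = 32028$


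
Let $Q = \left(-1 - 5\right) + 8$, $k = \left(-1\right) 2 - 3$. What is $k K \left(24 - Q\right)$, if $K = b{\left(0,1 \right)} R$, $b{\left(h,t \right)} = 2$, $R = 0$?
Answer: $0$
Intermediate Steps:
$k = -5$ ($k = -2 - 3 = -5$)
$Q = 2$ ($Q = \left(-1 - 5\right) + 8 = -6 + 8 = 2$)
$K = 0$ ($K = 2 \cdot 0 = 0$)
$k K \left(24 - Q\right) = \left(-5\right) 0 \left(24 - 2\right) = 0 \left(24 - 2\right) = 0 \cdot 22 = 0$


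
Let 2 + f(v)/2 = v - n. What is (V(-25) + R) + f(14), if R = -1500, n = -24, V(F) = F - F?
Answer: -1428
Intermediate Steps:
V(F) = 0
f(v) = 44 + 2*v (f(v) = -4 + 2*(v - 1*(-24)) = -4 + 2*(v + 24) = -4 + 2*(24 + v) = -4 + (48 + 2*v) = 44 + 2*v)
(V(-25) + R) + f(14) = (0 - 1500) + (44 + 2*14) = -1500 + (44 + 28) = -1500 + 72 = -1428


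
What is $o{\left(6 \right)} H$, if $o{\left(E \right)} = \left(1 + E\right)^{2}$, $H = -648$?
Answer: $-31752$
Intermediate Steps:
$o{\left(6 \right)} H = \left(1 + 6\right)^{2} \left(-648\right) = 7^{2} \left(-648\right) = 49 \left(-648\right) = -31752$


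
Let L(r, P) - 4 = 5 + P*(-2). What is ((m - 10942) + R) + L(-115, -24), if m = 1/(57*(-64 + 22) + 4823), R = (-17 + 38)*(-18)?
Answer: -27357826/2429 ≈ -11263.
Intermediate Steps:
R = -378 (R = 21*(-18) = -378)
L(r, P) = 9 - 2*P (L(r, P) = 4 + (5 + P*(-2)) = 4 + (5 - 2*P) = 9 - 2*P)
m = 1/2429 (m = 1/(57*(-42) + 4823) = 1/(-2394 + 4823) = 1/2429 ≈ 0.00041169)
((m - 10942) + R) + L(-115, -24) = ((1/2429 - 10942) - 378) + (9 - 2*(-24)) = (-26578117/2429 - 378) + (9 + 48) = -27496279/2429 + 57 = -27357826/2429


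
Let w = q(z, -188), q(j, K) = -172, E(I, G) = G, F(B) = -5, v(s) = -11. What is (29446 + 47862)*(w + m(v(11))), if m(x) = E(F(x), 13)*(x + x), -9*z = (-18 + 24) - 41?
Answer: -35407064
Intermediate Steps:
z = 35/9 (z = -((-18 + 24) - 41)/9 = -(6 - 41)/9 = -⅑*(-35) = 35/9 ≈ 3.8889)
m(x) = 26*x (m(x) = 13*(x + x) = 13*(2*x) = 26*x)
w = -172
(29446 + 47862)*(w + m(v(11))) = (29446 + 47862)*(-172 + 26*(-11)) = 77308*(-172 - 286) = 77308*(-458) = -35407064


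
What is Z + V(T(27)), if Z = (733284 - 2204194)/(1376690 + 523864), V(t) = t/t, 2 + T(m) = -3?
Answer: 214822/950277 ≈ 0.22606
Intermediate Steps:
T(m) = -5 (T(m) = -2 - 3 = -5)
V(t) = 1
Z = -735455/950277 (Z = -1470910/1900554 = -1470910*1/1900554 = -735455/950277 ≈ -0.77394)
Z + V(T(27)) = -735455/950277 + 1 = 214822/950277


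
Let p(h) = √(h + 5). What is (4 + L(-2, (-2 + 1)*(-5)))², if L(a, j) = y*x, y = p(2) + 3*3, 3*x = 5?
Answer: 3424/9 + 190*√7/3 ≈ 548.01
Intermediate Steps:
p(h) = √(5 + h)
x = 5/3 (x = (⅓)*5 = 5/3 ≈ 1.6667)
y = 9 + √7 (y = √(5 + 2) + 3*3 = √7 + 9 = 9 + √7 ≈ 11.646)
L(a, j) = 15 + 5*√7/3 (L(a, j) = (9 + √7)*(5/3) = 15 + 5*√7/3)
(4 + L(-2, (-2 + 1)*(-5)))² = (4 + (15 + 5*√7/3))² = (19 + 5*√7/3)²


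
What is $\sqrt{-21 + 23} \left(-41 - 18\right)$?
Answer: $- 59 \sqrt{2} \approx -83.439$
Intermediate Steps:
$\sqrt{-21 + 23} \left(-41 - 18\right) = \sqrt{2} \left(-59\right) = - 59 \sqrt{2}$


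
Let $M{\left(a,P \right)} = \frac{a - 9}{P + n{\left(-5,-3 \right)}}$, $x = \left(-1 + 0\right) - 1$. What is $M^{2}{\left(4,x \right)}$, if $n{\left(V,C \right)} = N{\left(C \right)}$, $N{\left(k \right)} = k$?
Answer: $1$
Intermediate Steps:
$x = -2$ ($x = -1 - 1 = -2$)
$n{\left(V,C \right)} = C$
$M{\left(a,P \right)} = \frac{-9 + a}{-3 + P}$ ($M{\left(a,P \right)} = \frac{a - 9}{P - 3} = \frac{-9 + a}{-3 + P}$)
$M^{2}{\left(4,x \right)} = \left(\frac{-9 + 4}{-3 - 2}\right)^{2} = \left(\frac{1}{-5} \left(-5\right)\right)^{2} = \left(\left(- \frac{1}{5}\right) \left(-5\right)\right)^{2} = 1^{2} = 1$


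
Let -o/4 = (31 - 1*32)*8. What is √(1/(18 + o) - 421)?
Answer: I*√42098/10 ≈ 20.518*I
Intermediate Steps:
o = 32 (o = -4*(31 - 1*32)*8 = -4*(31 - 32)*8 = -(-4)*8 = -4*(-8) = 32)
√(1/(18 + o) - 421) = √(1/(18 + 32) - 421) = √(1/50 - 421) = √(-21049/50) = I*√42098/10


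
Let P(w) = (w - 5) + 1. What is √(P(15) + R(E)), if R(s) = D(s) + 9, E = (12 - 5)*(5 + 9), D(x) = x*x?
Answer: 2*√2406 ≈ 98.102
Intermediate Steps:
D(x) = x²
E = 98 (E = 7*14 = 98)
R(s) = 9 + s² (R(s) = s² + 9 = 9 + s²)
P(w) = -4 + w (P(w) = (-5 + w) + 1 = -4 + w)
√(P(15) + R(E)) = √((-4 + 15) + (9 + 98²)) = √(11 + (9 + 9604)) = √(11 + 9613) = √9624 = 2*√2406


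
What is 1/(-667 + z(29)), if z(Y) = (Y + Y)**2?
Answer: 1/2697 ≈ 0.00037078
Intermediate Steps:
z(Y) = 4*Y**2 (z(Y) = (2*Y)**2 = 4*Y**2)
1/(-667 + z(29)) = 1/(-667 + 4*29**2) = 1/(-667 + 4*841) = 1/(-667 + 3364) = 1/2697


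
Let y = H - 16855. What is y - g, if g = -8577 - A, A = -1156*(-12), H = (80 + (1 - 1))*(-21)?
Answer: 3914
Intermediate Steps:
H = -1680 (H = (80 + 0)*(-21) = 80*(-21) = -1680)
A = 13872
g = -22449 (g = -8577 - 1*13872 = -8577 - 13872 = -22449)
y = -18535 (y = -1680 - 16855 = -18535)
y - g = -18535 - 1*(-22449) = -18535 + 22449 = 3914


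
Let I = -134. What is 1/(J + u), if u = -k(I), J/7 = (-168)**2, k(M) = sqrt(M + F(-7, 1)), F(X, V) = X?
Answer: 65856/13011038255 + I*sqrt(141)/39033114765 ≈ 5.0615e-6 + 3.0421e-10*I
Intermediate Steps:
k(M) = sqrt(-7 + M) (k(M) = sqrt(M - 7) = sqrt(-7 + M))
J = 197568 (J = 7*(-168)**2 = 7*28224 = 197568)
u = -I*sqrt(141) (u = -sqrt(-7 - 134) = -sqrt(-141) = -I*sqrt(141) ≈ -11.874*I)
1/(J + u) = 1/(197568 - I*sqrt(141))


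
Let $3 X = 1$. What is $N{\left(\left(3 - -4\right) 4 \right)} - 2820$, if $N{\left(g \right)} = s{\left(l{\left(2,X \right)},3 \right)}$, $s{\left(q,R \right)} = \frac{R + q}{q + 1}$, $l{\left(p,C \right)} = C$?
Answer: $- \frac{5635}{2} \approx -2817.5$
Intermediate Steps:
$X = \frac{1}{3}$ ($X = \frac{1}{3} \cdot 1 = \frac{1}{3} \approx 0.33333$)
$s{\left(q,R \right)} = \frac{R + q}{1 + q}$
$N{\left(g \right)} = \frac{5}{2}$ ($N{\left(g \right)} = \frac{3 + \frac{1}{3}}{1 + \frac{1}{3}} = \frac{1}{\frac{4}{3}} \cdot \frac{10}{3} = \frac{3}{4} \cdot \frac{10}{3} = \frac{5}{2}$)
$N{\left(\left(3 - -4\right) 4 \right)} - 2820 = \frac{5}{2} - 2820 = - \frac{5635}{2}$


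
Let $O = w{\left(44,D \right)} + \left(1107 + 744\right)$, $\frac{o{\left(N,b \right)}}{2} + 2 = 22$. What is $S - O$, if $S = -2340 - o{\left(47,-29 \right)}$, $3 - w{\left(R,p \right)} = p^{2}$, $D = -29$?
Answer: $-3393$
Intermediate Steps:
$o{\left(N,b \right)} = 40$ ($o{\left(N,b \right)} = -4 + 2 \cdot 22 = -4 + 44 = 40$)
$w{\left(R,p \right)} = 3 - p^{2}$
$O = 1013$ ($O = \left(3 - \left(-29\right)^{2}\right) + \left(1107 + 744\right) = \left(3 - 841\right) + 1851 = -838 + 1851 = 1013$)
$S = -2380$ ($S = -2340 - 40 = -2380$)
$S - O = -2380 - 1013 = -3393$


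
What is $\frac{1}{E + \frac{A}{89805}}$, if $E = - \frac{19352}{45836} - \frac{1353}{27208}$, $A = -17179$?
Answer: $- \frac{27999086067960}{18569586217943} \approx -1.5078$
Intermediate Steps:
$E = - \frac{147136331}{311776472}$ ($E = \left(-19352\right) \frac{1}{45836} - \frac{1353}{27208} = - \frac{4838}{11459} - \frac{1353}{27208} = - \frac{147136331}{311776472} \approx -0.47193$)
$\frac{1}{E + \frac{A}{89805}} = \frac{1}{- \frac{147136331}{311776472} - \frac{17179}{89805}} = \frac{1}{- \frac{18569586217943}{27999086067960}} = - \frac{27999086067960}{18569586217943}$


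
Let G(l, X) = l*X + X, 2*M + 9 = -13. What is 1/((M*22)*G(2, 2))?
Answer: -1/1452 ≈ -0.00068871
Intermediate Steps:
M = -11 (M = -9/2 + (½)*(-13) = -9/2 - 13/2 = -11)
G(l, X) = X + X*l (G(l, X) = X*l + X = X + X*l)
1/((M*22)*G(2, 2)) = 1/((-11*22)*(2*(1 + 2))) = 1/(-484*3) = 1/(-242*6) = 1/(-1452) = -1/1452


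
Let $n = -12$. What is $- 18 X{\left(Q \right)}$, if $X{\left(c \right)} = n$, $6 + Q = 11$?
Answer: $216$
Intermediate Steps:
$Q = 5$ ($Q = -6 + 11 = 5$)
$X{\left(c \right)} = -12$
$- 18 X{\left(Q \right)} = \left(-18\right) \left(-12\right) = 216$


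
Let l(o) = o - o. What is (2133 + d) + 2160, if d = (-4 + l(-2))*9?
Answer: 4257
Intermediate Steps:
l(o) = 0
d = -36 (d = (-4 + 0)*9 = -4*9 = -36)
(2133 + d) + 2160 = (2133 - 36) + 2160 = 2097 + 2160 = 4257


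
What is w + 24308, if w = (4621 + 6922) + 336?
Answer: 36187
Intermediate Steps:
w = 11879 (w = 11543 + 336 = 11879)
w + 24308 = 11879 + 24308 = 36187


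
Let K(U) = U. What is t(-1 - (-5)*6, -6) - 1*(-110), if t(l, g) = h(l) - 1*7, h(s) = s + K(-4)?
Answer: 128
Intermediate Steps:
h(s) = -4 + s (h(s) = s - 4 = -4 + s)
t(l, g) = -11 + l (t(l, g) = (-4 + l) - 1*7 = (-4 + l) - 7 = -11 + l)
t(-1 - (-5)*6, -6) - 1*(-110) = (-11 + (-1 - (-5)*6)) - 1*(-110) = (-11 + (-1 - 1*(-30))) + 110 = (-11 + (-1 + 30)) + 110 = (-11 + 29) + 110 = 18 + 110 = 128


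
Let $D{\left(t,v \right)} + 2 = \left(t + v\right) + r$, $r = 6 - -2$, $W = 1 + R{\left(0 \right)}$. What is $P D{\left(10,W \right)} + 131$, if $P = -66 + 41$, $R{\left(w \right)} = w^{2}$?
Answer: $-294$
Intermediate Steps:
$W = 1$ ($W = 1 + 0^{2} = 1 + 0 = 1$)
$P = -25$
$r = 8$ ($r = 6 + 2 = 8$)
$D{\left(t,v \right)} = 6 + t + v$ ($D{\left(t,v \right)} = -2 + \left(\left(t + v\right) + 8\right) = -2 + \left(8 + t + v\right) = 6 + t + v$)
$P D{\left(10,W \right)} + 131 = - 25 \left(6 + 10 + 1\right) + 131 = \left(-25\right) 17 + 131 = -425 + 131 = -294$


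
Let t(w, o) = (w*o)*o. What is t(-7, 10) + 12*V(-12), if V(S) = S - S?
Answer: -700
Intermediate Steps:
V(S) = 0
t(w, o) = w*o**2 (t(w, o) = (o*w)*o = w*o**2)
t(-7, 10) + 12*V(-12) = -7*10**2 + 12*0 = -7*100 + 0 = -700 + 0 = -700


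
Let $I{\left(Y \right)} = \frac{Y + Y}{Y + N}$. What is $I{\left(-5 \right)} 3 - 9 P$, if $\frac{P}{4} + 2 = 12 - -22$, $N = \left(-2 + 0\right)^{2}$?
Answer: $-1122$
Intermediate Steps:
$N = 4$ ($N = \left(-2\right)^{2} = 4$)
$P = 128$ ($P = -8 + 4 \left(12 - -22\right) = -8 + 4 \left(12 + 22\right) = -8 + 4 \cdot 34 = -8 + 136 = 128$)
$I{\left(Y \right)} = \frac{2 Y}{4 + Y}$ ($I{\left(Y \right)} = \frac{Y + Y}{Y + 4} = \frac{2 Y}{4 + Y}$)
$I{\left(-5 \right)} 3 - 9 P = 2 \left(-5\right) \frac{1}{4 - 5} \cdot 3 - 1152 = 2 \left(-5\right) \frac{1}{-1} \cdot 3 - 1152 = 2 \left(-5\right) \left(-1\right) 3 - 1152 = 10 \cdot 3 - 1152 = 30 - 1152 = -1122$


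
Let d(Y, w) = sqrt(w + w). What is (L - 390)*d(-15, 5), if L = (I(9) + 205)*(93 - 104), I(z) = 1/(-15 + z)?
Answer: -15859*sqrt(10)/6 ≈ -8358.4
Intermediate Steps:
d(Y, w) = sqrt(2)*sqrt(w) (d(Y, w) = sqrt(2*w) = sqrt(2)*sqrt(w))
L = -13519/6 (L = (1/(-15 + 9) + 205)*(93 - 104) = (1/(-6) + 205)*(-11) = (-1/6 + 205)*(-11) = (1229/6)*(-11) = -13519/6 ≈ -2253.2)
(L - 390)*d(-15, 5) = (-13519/6 - 390)*(sqrt(2)*sqrt(5)) = -15859*sqrt(10)/6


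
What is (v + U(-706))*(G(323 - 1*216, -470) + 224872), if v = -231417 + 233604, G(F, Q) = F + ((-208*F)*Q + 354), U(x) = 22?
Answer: 23604607477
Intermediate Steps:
G(F, Q) = 354 + F - 208*F*Q (G(F, Q) = F + (-208*F*Q + 354) = F + (354 - 208*F*Q) = 354 + F - 208*F*Q)
v = 2187
(v + U(-706))*(G(323 - 1*216, -470) + 224872) = (2187 + 22)*((354 + (323 - 1*216) - 208*(323 - 1*216)*(-470)) + 224872) = 2209*((354 + (323 - 216) - 208*(323 - 216)*(-470)) + 224872) = 2209*((354 + 107 - 208*107*(-470)) + 224872) = 2209*((354 + 107 + 10460320) + 224872) = 2209*(10460781 + 224872) = 2209*10685653 = 23604607477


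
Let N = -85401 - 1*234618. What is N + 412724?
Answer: 92705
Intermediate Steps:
N = -320019 (N = -85401 - 234618 = -320019)
N + 412724 = -320019 + 412724 = 92705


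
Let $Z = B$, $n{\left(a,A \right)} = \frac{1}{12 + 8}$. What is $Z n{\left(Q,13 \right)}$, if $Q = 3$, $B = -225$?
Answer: $- \frac{45}{4} \approx -11.25$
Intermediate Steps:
$n{\left(a,A \right)} = \frac{1}{20}$
$Z = -225$
$Z n{\left(Q,13 \right)} = \left(-225\right) \frac{1}{20} = - \frac{45}{4}$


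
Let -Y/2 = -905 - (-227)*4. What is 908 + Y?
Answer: 902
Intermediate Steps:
Y = -6 (Y = -2*(-905 - (-227)*4) = -2*(-905 - 1*(-908)) = -2*(-905 + 908) = -2*3 = -6)
908 + Y = 908 - 6 = 902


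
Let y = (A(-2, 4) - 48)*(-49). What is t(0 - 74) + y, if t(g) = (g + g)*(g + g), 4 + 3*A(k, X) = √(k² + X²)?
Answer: 72964/3 - 98*√5/3 ≈ 24248.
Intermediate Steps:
A(k, X) = -4/3 + √(X² + k²)/3 (A(k, X) = -4/3 + √(k² + X²)/3 = -4/3 + √(X² + k²)/3)
t(g) = 4*g² (t(g) = (2*g)*(2*g) = 4*g²)
y = 7252/3 - 98*√5/3 (y = ((-4/3 + √(4² + (-2)²)/3) - 48)*(-49) = ((-4/3 + √(16 + 4)/3) - 48)*(-49) = ((-4/3 + √20/3) - 48)*(-49) = ((-4/3 + (2*√5)/3) - 48)*(-49) = ((-4/3 + 2*√5/3) - 48)*(-49) = (-148/3 + 2*√5/3)*(-49) = 7252/3 - 98*√5/3 ≈ 2344.3)
t(0 - 74) + y = 4*(0 - 74)² + (7252/3 - 98*√5/3) = 4*(-74)² + (7252/3 - 98*√5/3) = 4*5476 + (7252/3 - 98*√5/3) = 21904 + (7252/3 - 98*√5/3) = 72964/3 - 98*√5/3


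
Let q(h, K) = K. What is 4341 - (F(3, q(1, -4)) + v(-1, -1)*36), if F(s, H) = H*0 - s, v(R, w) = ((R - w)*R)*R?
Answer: 4344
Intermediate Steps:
v(R, w) = R**2*(R - w) (v(R, w) = (R*(R - w))*R = R**2*(R - w))
F(s, H) = -s (F(s, H) = 0 - s = -s)
4341 - (F(3, q(1, -4)) + v(-1, -1)*36) = 4341 - (-1*3 + ((-1)**2*(-1 - 1*(-1)))*36) = 4341 - (-3 + (1*(-1 + 1))*36) = 4341 - (-3 + (1*0)*36) = 4341 - (-3 + 0*36) = 4341 - (-3 + 0) = 4341 - 1*(-3) = 4341 + 3 = 4344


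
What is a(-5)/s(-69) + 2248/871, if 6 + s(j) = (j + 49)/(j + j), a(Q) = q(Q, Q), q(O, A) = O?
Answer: 1208687/351884 ≈ 3.4349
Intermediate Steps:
a(Q) = Q
s(j) = -6 + (49 + j)/(2*j) (s(j) = -6 + (j + 49)/(j + j) = -6 + (49 + j)/((2*j)) = -6 + (49 + j)*(1/(2*j)) = -6 + (49 + j)/(2*j))
a(-5)/s(-69) + 2248/871 = -5*(-138/(49 - 11*(-69))) + 2248/871 = -5*(-138/(49 + 759)) + 2248*(1/871) = -5/((1/2)*(-1/69)*808) + 2248/871 = -5/(-404/69) + 2248/871 = -5*(-69/404) + 2248/871 = 345/404 + 2248/871 = 1208687/351884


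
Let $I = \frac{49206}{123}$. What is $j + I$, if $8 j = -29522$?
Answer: $- \frac{539593}{164} \approx -3290.2$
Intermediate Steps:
$j = - \frac{14761}{4}$ ($j = \frac{1}{8} \left(-29522\right) = - \frac{14761}{4} \approx -3690.3$)
$I = \frac{16402}{41}$ ($I = 49206 \cdot \frac{1}{123} = \frac{16402}{41} \approx 400.05$)
$j + I = - \frac{14761}{4} + \frac{16402}{41} = - \frac{539593}{164}$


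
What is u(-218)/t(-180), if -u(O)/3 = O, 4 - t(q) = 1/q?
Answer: 117720/721 ≈ 163.27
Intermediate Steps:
t(q) = 4 - 1/q
u(O) = -3*O
u(-218)/t(-180) = (-3*(-218))/(4 - 1/(-180)) = 654/(4 - 1*(-1/180)) = 654/(4 + 1/180) = 654/(721/180) = 654*(180/721) = 117720/721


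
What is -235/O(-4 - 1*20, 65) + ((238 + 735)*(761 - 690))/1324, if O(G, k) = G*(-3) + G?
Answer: 751211/15888 ≈ 47.282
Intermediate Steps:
O(G, k) = -2*G (O(G, k) = -3*G + G = -2*G)
-235/O(-4 - 1*20, 65) + ((238 + 735)*(761 - 690))/1324 = -235*(-1/(2*(-4 - 1*20))) + ((238 + 735)*(761 - 690))/1324 = -235*(-1/(2*(-4 - 20))) + (973*71)*(1/1324) = -235/((-2*(-24))) + 69083*(1/1324) = -235/48 + 69083/1324 = 751211/15888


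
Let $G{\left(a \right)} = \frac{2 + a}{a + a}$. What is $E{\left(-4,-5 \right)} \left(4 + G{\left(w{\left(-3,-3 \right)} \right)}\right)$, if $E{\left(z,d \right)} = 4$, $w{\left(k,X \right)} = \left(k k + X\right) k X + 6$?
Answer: $\frac{271}{15} \approx 18.067$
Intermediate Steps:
$w{\left(k,X \right)} = 6 + X k \left(X + k^{2}\right)$ ($w{\left(k,X \right)} = \left(k^{2} + X\right) k X + 6 = \left(X + k^{2}\right) k X + 6 = k \left(X + k^{2}\right) X + 6 = X k \left(X + k^{2}\right) + 6 = 6 + X k \left(X + k^{2}\right)$)
$G{\left(a \right)} = \frac{2 + a}{2 a}$
$E{\left(-4,-5 \right)} \left(4 + G{\left(w{\left(-3,-3 \right)} \right)}\right) = 4 \left(4 + \frac{2 - \left(-6 - 81 + 27\right)}{2 \left(6 - 3 \left(-3\right)^{3} - 3 \left(-3\right)^{2}\right)}\right) = 4 \left(4 + \frac{2 - -60}{2 \left(6 - -81 - 27\right)}\right) = 4 \left(4 + \frac{2 + \left(6 + 81 - 27\right)}{2 \left(6 + 81 - 27\right)}\right) = 4 \left(4 + \frac{2 + 60}{2 \cdot 60}\right) = 4 \left(4 + \frac{1}{2} \cdot \frac{1}{60} \cdot 62\right) = 4 \left(4 + \frac{31}{60}\right) = 4 \cdot \frac{271}{60} = \frac{271}{15}$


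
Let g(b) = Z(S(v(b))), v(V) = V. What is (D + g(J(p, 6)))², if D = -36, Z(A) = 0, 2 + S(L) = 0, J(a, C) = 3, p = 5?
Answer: 1296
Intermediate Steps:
S(L) = -2 (S(L) = -2 + 0 = -2)
g(b) = 0
(D + g(J(p, 6)))² = (-36 + 0)² = (-36)² = 1296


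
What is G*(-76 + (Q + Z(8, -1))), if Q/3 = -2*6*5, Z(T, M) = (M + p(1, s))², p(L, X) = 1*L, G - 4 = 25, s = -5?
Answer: -7424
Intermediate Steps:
G = 29 (G = 4 + 25 = 29)
p(L, X) = L
Z(T, M) = (1 + M)² (Z(T, M) = (M + 1)² = (1 + M)²)
Q = -180 (Q = 3*(-2*6*5) = 3*(-12*5) = 3*(-60) = -180)
G*(-76 + (Q + Z(8, -1))) = 29*(-76 + (-180 + (1 - 1)²)) = 29*(-76 + (-180 + 0²)) = 29*(-76 + (-180 + 0)) = 29*(-76 - 180) = 29*(-256) = -7424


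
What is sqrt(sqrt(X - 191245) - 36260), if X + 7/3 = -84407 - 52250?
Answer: sqrt(-326340 + 3*I*sqrt(2951139))/3 ≈ 1.5035 + 190.43*I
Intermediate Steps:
X = -409978/3 (X = -7/3 + (-84407 - 52250) = -7/3 - 136657 = -409978/3 ≈ -1.3666e+5)
sqrt(sqrt(X - 191245) - 36260) = sqrt(sqrt(-409978/3 - 191245) - 36260) = sqrt(sqrt(-983713/3) - 36260) = sqrt(I*sqrt(2951139)/3 - 36260) = sqrt(-36260 + I*sqrt(2951139)/3)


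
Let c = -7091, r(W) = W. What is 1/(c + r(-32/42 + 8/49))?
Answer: -147/1042465 ≈ -0.00014101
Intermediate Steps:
1/(c + r(-32/42 + 8/49)) = 1/(-7091 + (-32/42 + 8/49)) = 1/(-7091 + (-32*1/42 + 8*(1/49))) = 1/(-7091 + (-16/21 + 8/49)) = 1/(-7091 - 88/147) = 1/(-1042465/147) = -147/1042465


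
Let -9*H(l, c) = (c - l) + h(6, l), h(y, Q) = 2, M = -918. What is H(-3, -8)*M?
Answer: -306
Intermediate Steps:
H(l, c) = -2/9 - c/9 + l/9 (H(l, c) = -((c - l) + 2)/9 = -(2 + c - l)/9 = -2/9 - c/9 + l/9)
H(-3, -8)*M = (-2/9 - ⅑*(-8) + (⅑)*(-3))*(-918) = (-2/9 + 8/9 - ⅓)*(-918) = (⅓)*(-918) = -306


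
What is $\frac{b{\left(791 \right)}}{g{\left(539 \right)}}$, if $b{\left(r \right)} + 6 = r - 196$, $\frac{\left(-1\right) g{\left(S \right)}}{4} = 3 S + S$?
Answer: $- \frac{589}{8624} \approx -0.068298$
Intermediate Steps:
$g{\left(S \right)} = - 16 S$ ($g{\left(S \right)} = - 4 \left(3 S + S\right) = - 4 \cdot 4 S = - 16 S$)
$b{\left(r \right)} = -202 + r$ ($b{\left(r \right)} = -6 + \left(r - 196\right) = -6 + \left(-196 + r\right) = -202 + r$)
$\frac{b{\left(791 \right)}}{g{\left(539 \right)}} = \frac{-202 + 791}{\left(-16\right) 539} = \frac{589}{-8624} = 589 \left(- \frac{1}{8624}\right) = - \frac{589}{8624}$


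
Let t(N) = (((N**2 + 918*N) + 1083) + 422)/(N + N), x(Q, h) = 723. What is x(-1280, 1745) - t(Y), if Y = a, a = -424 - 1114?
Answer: 3179013/3076 ≈ 1033.5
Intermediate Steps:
a = -1538
Y = -1538
t(N) = (1505 + N**2 + 918*N)/(2*N) (t(N) = ((1083 + N**2 + 918*N) + 422)/((2*N)) = (1505 + N**2 + 918*N)*(1/(2*N)) = (1505 + N**2 + 918*N)/(2*N))
x(-1280, 1745) - t(Y) = 723 - (1505 - 1538*(918 - 1538))/(2*(-1538)) = 723 - (-1)*(1505 - 1538*(-620))/(2*1538) = 723 - (-1)*(1505 + 953560)/(2*1538) = 723 - (-1)*955065/(2*1538) = 723 - 1*(-955065/3076) = 723 + 955065/3076 = 3179013/3076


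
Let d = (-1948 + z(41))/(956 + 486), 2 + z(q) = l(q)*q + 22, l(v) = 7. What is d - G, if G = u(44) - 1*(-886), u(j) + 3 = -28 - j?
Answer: -1171103/1442 ≈ -812.14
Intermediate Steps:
z(q) = 20 + 7*q (z(q) = -2 + (7*q + 22) = -2 + (22 + 7*q) = 20 + 7*q)
u(j) = -31 - j (u(j) = -3 + (-28 - j) = -31 - j)
d = -1641/1442 (d = (-1948 + (20 + 7*41))/(956 + 486) = (-1948 + (20 + 287))/1442 = (-1948 + 307)*(1/1442) = -1641*1/1442 = -1641/1442 ≈ -1.1380)
G = 811 (G = (-31 - 1*44) - 1*(-886) = (-31 - 44) + 886 = -75 + 886 = 811)
d - G = -1641/1442 - 1*811 = -1641/1442 - 811 = -1171103/1442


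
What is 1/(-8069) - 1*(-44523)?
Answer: 359256086/8069 ≈ 44523.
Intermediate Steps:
1/(-8069) - 1*(-44523) = -1/8069 + 44523 = 359256086/8069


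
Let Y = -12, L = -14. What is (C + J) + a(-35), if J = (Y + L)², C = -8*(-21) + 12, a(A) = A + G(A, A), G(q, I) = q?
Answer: 786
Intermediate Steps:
a(A) = 2*A (a(A) = A + A = 2*A)
C = 180 (C = 168 + 12 = 180)
J = 676 (J = (-12 - 14)² = (-26)² = 676)
(C + J) + a(-35) = (180 + 676) + 2*(-35) = 856 - 70 = 786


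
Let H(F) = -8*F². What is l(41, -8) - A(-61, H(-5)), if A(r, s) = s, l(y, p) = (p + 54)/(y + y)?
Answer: 8223/41 ≈ 200.56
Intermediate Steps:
l(y, p) = (54 + p)/(2*y) (l(y, p) = (54 + p)/((2*y)) = (54 + p)*(1/(2*y)) = (54 + p)/(2*y))
l(41, -8) - A(-61, H(-5)) = (½)*(54 - 8)/41 - (-8)*(-5)² = (½)*(1/41)*46 - (-8)*25 = 23/41 - 1*(-200) = 23/41 + 200 = 8223/41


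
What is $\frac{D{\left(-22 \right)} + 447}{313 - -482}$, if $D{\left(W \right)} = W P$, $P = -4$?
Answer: $\frac{107}{159} \approx 0.67296$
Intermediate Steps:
$D{\left(W \right)} = - 4 W$ ($D{\left(W \right)} = W \left(-4\right) = - 4 W$)
$\frac{D{\left(-22 \right)} + 447}{313 - -482} = \frac{\left(-4\right) \left(-22\right) + 447}{313 - -482} = \frac{88 + 447}{313 + 482} = \frac{535}{795} = 535 \cdot \frac{1}{795} = \frac{107}{159}$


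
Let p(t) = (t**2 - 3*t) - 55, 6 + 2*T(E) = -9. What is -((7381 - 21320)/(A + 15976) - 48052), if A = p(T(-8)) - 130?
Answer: 3050348664/63479 ≈ 48053.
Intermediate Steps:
T(E) = -15/2 (T(E) = -3 + (1/2)*(-9) = -3 - 9/2 = -15/2)
p(t) = -55 + t**2 - 3*t
A = -425/4 (A = (-55 + (-15/2)**2 - 3*(-15/2)) - 130 = (-55 + 225/4 + 45/2) - 130 = 95/4 - 130 = -425/4 ≈ -106.25)
-((7381 - 21320)/(A + 15976) - 48052) = -((7381 - 21320)/(-425/4 + 15976) - 48052) = -(-13939/63479/4 - 48052) = -(-13939*4/63479 - 48052) = -(-55756/63479 - 48052) = -1*(-3050348664/63479) = 3050348664/63479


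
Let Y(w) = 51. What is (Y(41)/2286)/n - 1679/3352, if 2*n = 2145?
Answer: -1372097371/2739405240 ≈ -0.50087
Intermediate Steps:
n = 2145/2 (n = (½)*2145 = 2145/2 ≈ 1072.5)
(Y(41)/2286)/n - 1679/3352 = (51/2286)/(2145/2) - 1679/3352 = (51*(1/2286))*(2/2145) - 1679*1/3352 = (17/762)*(2/2145) - 1679/3352 = 17/817245 - 1679/3352 = -1372097371/2739405240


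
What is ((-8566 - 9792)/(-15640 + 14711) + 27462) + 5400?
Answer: 30547156/929 ≈ 32882.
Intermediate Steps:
((-8566 - 9792)/(-15640 + 14711) + 27462) + 5400 = (-18358/(-929) + 27462) + 5400 = (-18358*(-1/929) + 27462) + 5400 = (18358/929 + 27462) + 5400 = 25530556/929 + 5400 = 30547156/929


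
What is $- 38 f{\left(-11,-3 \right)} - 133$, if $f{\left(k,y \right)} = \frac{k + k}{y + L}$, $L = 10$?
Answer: $- \frac{95}{7} \approx -13.571$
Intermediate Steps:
$f{\left(k,y \right)} = \frac{2 k}{10 + y}$ ($f{\left(k,y \right)} = \frac{k + k}{y + 10} = \frac{2 k}{10 + y}$)
$- 38 f{\left(-11,-3 \right)} - 133 = - 38 \cdot 2 \left(-11\right) \frac{1}{10 - 3} - 133 = - 38 \cdot 2 \left(-11\right) \frac{1}{7} - 133 = \left(-38\right) \left(- \frac{22}{7}\right) - 133 = \frac{836}{7} - 133 = - \frac{95}{7}$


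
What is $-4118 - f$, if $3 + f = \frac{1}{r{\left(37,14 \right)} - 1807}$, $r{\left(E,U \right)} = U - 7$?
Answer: $- \frac{7406999}{1800} \approx -4115.0$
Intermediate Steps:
$r{\left(E,U \right)} = -7 + U$ ($r{\left(E,U \right)} = U - 7 = -7 + U$)
$f = - \frac{5401}{1800}$ ($f = -3 + \frac{1}{\left(-7 + 14\right) - 1807} = -3 + \frac{1}{7 - 1807} = -3 + \frac{1}{-1800} = -3 - \frac{1}{1800} = - \frac{5401}{1800} \approx -3.0006$)
$-4118 - f = -4118 - - \frac{5401}{1800} = -4118 + \frac{5401}{1800} = - \frac{7406999}{1800}$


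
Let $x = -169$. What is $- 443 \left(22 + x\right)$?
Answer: $65121$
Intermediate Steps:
$- 443 \left(22 + x\right) = - 443 \left(22 - 169\right) = \left(-443\right) \left(-147\right) = 65121$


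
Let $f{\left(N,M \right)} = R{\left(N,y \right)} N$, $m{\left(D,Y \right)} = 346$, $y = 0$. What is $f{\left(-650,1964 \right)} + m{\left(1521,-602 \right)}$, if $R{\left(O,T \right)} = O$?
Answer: $422846$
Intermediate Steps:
$f{\left(N,M \right)} = N^{2}$ ($f{\left(N,M \right)} = N N = N^{2}$)
$f{\left(-650,1964 \right)} + m{\left(1521,-602 \right)} = \left(-650\right)^{2} + 346 = 422500 + 346 = 422846$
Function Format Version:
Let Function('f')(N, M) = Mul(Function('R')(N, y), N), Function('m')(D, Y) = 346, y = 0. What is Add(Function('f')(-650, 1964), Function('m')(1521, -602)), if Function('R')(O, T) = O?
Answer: 422846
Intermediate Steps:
Function('f')(N, M) = Pow(N, 2) (Function('f')(N, M) = Mul(N, N) = Pow(N, 2))
Add(Function('f')(-650, 1964), Function('m')(1521, -602)) = Add(Pow(-650, 2), 346) = Add(422500, 346) = 422846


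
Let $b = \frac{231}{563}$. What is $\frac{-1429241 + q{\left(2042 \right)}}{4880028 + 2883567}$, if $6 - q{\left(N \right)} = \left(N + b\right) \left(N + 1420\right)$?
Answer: $- \frac{4785533479}{4370903985} \approx -1.0949$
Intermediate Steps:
$b = \frac{231}{563}$ ($b = 231 \cdot \frac{1}{563} = \frac{231}{563} \approx 0.4103$)
$q{\left(N \right)} = 6 - \left(1420 + N\right) \left(\frac{231}{563} + N\right)$ ($q{\left(N \right)} = 6 - \left(N + \frac{231}{563}\right) \left(N + 1420\right) = 6 - \left(\frac{231}{563} + N\right) \left(1420 + N\right) = 6 - \left(1420 + N\right) \left(\frac{231}{563} + N\right)$)
$\frac{-1429241 + q{\left(2042 \right)}}{4880028 + 2883567} = \frac{-1429241 - \frac{3980870796}{563}}{4880028 + 2883567} = \frac{-1429241 - \frac{3980870796}{563}}{7763595} = \left(-1429241 - \frac{3980870796}{563}\right) \frac{1}{7763595} = \left(- \frac{4785533479}{563}\right) \frac{1}{7763595} = - \frac{4785533479}{4370903985}$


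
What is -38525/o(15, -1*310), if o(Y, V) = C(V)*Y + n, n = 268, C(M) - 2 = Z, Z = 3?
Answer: -38525/343 ≈ -112.32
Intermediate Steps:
C(M) = 5 (C(M) = 2 + 3 = 5)
o(Y, V) = 268 + 5*Y (o(Y, V) = 5*Y + 268 = 268 + 5*Y)
-38525/o(15, -1*310) = -38525/(268 + 5*15) = -38525/(268 + 75) = -38525/343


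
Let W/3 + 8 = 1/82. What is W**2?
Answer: 3861225/6724 ≈ 574.25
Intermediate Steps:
W = -1965/82 (W = -24 + 3/82 = -1965/82 ≈ -23.963)
W**2 = (-1965/82)**2 = 3861225/6724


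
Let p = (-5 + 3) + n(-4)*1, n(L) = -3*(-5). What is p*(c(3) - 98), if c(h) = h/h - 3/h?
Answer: -1274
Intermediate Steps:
n(L) = 15
p = 13 (p = (-5 + 3) + 15*1 = -2 + 15 = 13)
c(h) = 1 - 3/h
p*(c(3) - 98) = 13*((-3 + 3)/3 - 98) = 13*((1/3)*0 - 98) = 13*(0 - 98) = 13*(-98) = -1274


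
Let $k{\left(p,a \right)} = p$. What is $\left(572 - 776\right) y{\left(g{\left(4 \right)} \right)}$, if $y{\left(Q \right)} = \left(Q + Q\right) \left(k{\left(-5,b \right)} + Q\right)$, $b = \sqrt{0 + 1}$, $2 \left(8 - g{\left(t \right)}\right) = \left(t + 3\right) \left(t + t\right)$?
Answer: $-204000$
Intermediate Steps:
$g{\left(t \right)} = 8 - t \left(3 + t\right)$ ($g{\left(t \right)} = 8 - \frac{\left(t + 3\right) \left(t + t\right)}{2} = 8 - \frac{\left(3 + t\right) 2 t}{2} = 8 - \frac{2 t \left(3 + t\right)}{2} = 8 - t \left(3 + t\right)$)
$b = 1$ ($b = \sqrt{1} = 1$)
$y{\left(Q \right)} = 2 Q \left(-5 + Q\right)$ ($y{\left(Q \right)} = \left(Q + Q\right) \left(-5 + Q\right) = 2 Q \left(-5 + Q\right)$)
$\left(572 - 776\right) y{\left(g{\left(4 \right)} \right)} = \left(572 - 776\right) 2 \left(8 - 4^{2} - 12\right) \left(-5 - 20\right) = - 204 \cdot 2 \left(8 - 16 - 12\right) \left(-5 - 20\right) = - 204 \cdot 2 \left(-20\right) \left(-5 - 20\right) = - 204 \cdot 2 \left(-20\right) \left(-25\right) = \left(-204\right) 1000 = -204000$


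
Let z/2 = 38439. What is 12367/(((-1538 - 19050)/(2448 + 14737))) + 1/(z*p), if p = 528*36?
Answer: -77641229795859973/7521295782528 ≈ -10323.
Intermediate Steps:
z = 76878 (z = 2*38439 = 76878)
p = 19008
12367/(((-1538 - 19050)/(2448 + 14737))) + 1/(z*p) = 12367/(((-1538 - 19050)/(2448 + 14737))) + 1/(76878*19008) = 12367/((-20588/17185)) + (1/76878)*(1/19008) = 12367/((-20588*1/17185)) + 1/1461297024 = 12367/(-20588/17185) + 1/1461297024 = 12367*(-17185/20588) + 1/1461297024 = -212526895/20588 + 1/1461297024 = -77641229795859973/7521295782528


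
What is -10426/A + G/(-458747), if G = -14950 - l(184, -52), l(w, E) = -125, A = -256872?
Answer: 4295511811/58919629692 ≈ 0.072905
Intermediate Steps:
G = -14825 (G = -14950 - 1*(-125) = -14950 + 125 = -14825)
-10426/A + G/(-458747) = -10426/(-256872) - 14825/(-458747) = -10426*(-1/256872) - 14825*(-1/458747) = 5213/128436 + 14825/458747 = 4295511811/58919629692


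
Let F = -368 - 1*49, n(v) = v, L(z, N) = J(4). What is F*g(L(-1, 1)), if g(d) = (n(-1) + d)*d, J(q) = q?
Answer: -5004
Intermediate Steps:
L(z, N) = 4
F = -417 (F = -368 - 49 = -417)
g(d) = d*(-1 + d) (g(d) = (-1 + d)*d = d*(-1 + d))
F*g(L(-1, 1)) = -1668*(-1 + 4) = -1668*3 = -417*12 = -5004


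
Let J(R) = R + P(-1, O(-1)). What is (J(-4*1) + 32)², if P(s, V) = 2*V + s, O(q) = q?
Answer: 625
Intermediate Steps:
P(s, V) = s + 2*V
J(R) = -3 + R (J(R) = R + (-1 + 2*(-1)) = R + (-1 - 2) = R - 3 = -3 + R)
(J(-4*1) + 32)² = ((-3 - 4*1) + 32)² = ((-3 - 4) + 32)² = (-7 + 32)² = 25² = 625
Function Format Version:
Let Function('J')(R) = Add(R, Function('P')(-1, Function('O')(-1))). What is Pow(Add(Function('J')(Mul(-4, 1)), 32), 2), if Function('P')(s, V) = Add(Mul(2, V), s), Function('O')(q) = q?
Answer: 625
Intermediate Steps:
Function('P')(s, V) = Add(s, Mul(2, V))
Function('J')(R) = Add(-3, R) (Function('J')(R) = Add(R, Add(-1, Mul(2, -1))) = Add(R, Add(-1, -2)) = Add(R, -3) = Add(-3, R))
Pow(Add(Function('J')(Mul(-4, 1)), 32), 2) = Pow(Add(Add(-3, Mul(-4, 1)), 32), 2) = Pow(Add(Add(-3, -4), 32), 2) = Pow(Add(-7, 32), 2) = Pow(25, 2) = 625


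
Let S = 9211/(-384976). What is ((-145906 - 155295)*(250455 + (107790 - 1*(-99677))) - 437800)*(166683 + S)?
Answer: -4425315133969260566217/192488 ≈ -2.2990e+16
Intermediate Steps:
S = -9211/384976 (S = 9211*(-1/384976) = -9211/384976 ≈ -0.023926)
((-145906 - 155295)*(250455 + (107790 - 1*(-99677))) - 437800)*(166683 + S) = ((-145906 - 155295)*(250455 + (107790 - 1*(-99677))) - 437800)*(166683 - 9211/384976) = (-301201*(250455 + (107790 + 99677)) - 437800)*(64168945397/384976) = (-301201*(250455 + 207467) - 437800)*(64168945397/384976) = (-301201*457922 - 437800)*(64168945397/384976) = (-137926564322 - 437800)*(64168945397/384976) = -137927002122*64168945397/384976 = -4425315133969260566217/192488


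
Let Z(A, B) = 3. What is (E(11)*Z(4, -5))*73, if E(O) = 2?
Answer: 438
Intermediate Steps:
(E(11)*Z(4, -5))*73 = (2*3)*73 = 6*73 = 438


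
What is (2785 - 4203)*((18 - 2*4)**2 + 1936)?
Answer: -2887048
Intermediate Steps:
(2785 - 4203)*((18 - 2*4)**2 + 1936) = -1418*((18 - 8)**2 + 1936) = -1418*(10**2 + 1936) = -1418*(100 + 1936) = -1418*2036 = -2887048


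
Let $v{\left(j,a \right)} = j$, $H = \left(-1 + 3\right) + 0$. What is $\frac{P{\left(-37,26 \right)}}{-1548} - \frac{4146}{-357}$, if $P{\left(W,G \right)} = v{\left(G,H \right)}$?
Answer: $\frac{1068121}{92106} \approx 11.597$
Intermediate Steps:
$H = 2$ ($H = 2 + 0 = 2$)
$P{\left(W,G \right)} = G$
$\frac{P{\left(-37,26 \right)}}{-1548} - \frac{4146}{-357} = \frac{26}{-1548} - \frac{4146}{-357} = 26 \left(- \frac{1}{1548}\right) - - \frac{1382}{119} = - \frac{13}{774} + \frac{1382}{119} = \frac{1068121}{92106}$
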